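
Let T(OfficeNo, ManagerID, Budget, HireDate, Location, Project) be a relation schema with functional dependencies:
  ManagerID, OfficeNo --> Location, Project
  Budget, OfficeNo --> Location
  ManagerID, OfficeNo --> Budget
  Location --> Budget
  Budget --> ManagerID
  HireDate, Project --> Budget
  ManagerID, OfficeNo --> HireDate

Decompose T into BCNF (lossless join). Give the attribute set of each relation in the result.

{Budget, Location}; {Budget, ManagerID}; {HireDate, Location, OfficeNo, Project}

Candidate keys of the original relation: {Budget, OfficeNo}, {HireDate, OfficeNo, Project}, {Location, OfficeNo}, {ManagerID, OfficeNo}.
{Budget, HireDate, Location, ManagerID, OfficeNo, Project}: {Location} determines {Budget, Location, ManagerID} here but is not a superkey — split on Location --> Budget, ManagerID, giving {Budget, Location, ManagerID} and {HireDate, Location, OfficeNo, Project}.
{Budget, Location, ManagerID}: {Budget} determines {Budget, ManagerID} here but is not a superkey — split on Budget --> ManagerID, giving {Budget, ManagerID} and {Budget, Location}.
{Budget, ManagerID}: every determinant is a superkey — BCNF.
{Budget, Location}: every determinant is a superkey — BCNF.
{HireDate, Location, OfficeNo, Project}: every determinant is a superkey — BCNF.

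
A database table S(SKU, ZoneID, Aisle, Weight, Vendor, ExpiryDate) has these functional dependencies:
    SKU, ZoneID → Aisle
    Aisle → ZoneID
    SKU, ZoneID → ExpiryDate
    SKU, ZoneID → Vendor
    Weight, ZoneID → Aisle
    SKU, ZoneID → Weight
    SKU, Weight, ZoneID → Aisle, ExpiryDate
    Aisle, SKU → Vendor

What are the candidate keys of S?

{Aisle, SKU}, {SKU, ZoneID}

{SKU} never appears on the right of any FD, so every key must include it.
{Aisle, SKU}⁺ = {Aisle, ExpiryDate, SKU, Vendor, Weight, ZoneID}, which is every attribute, so {Aisle, SKU} is a candidate key.
{SKU, ZoneID}⁺ = {Aisle, ExpiryDate, SKU, Vendor, Weight, ZoneID}, which is every attribute, so {SKU, ZoneID} is a candidate key.
Any other superkey properly contains one of these, so there are no further candidate keys.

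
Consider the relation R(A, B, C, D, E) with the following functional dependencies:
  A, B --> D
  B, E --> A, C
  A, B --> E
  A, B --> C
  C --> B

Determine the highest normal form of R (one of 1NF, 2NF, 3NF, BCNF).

3NF

Candidate keys: {A, B}, {A, C}, {B, E}, {C, E}. Prime attributes: {A, B, C, E}.
C --> B: {C}⁺ = {B, C}, which is not all of the attributes, so the left side is not a superkey — BCNF is violated.
Its right-hand attributes {B} are all prime, as are those of every other non-superkey FD — the relation is in 3NF.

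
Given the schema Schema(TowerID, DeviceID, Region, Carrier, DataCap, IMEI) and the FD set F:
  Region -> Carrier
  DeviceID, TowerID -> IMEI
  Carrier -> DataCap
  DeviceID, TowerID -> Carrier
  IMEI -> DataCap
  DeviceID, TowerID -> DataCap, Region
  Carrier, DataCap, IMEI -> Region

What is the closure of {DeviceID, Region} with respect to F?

Start with {DeviceID, Region}.
Region -> Carrier applies; add {Carrier} → now {Carrier, DeviceID, Region}.
Carrier -> DataCap applies; add {DataCap} → now {Carrier, DataCap, DeviceID, Region}.
No further FD applies.

{Carrier, DataCap, DeviceID, Region}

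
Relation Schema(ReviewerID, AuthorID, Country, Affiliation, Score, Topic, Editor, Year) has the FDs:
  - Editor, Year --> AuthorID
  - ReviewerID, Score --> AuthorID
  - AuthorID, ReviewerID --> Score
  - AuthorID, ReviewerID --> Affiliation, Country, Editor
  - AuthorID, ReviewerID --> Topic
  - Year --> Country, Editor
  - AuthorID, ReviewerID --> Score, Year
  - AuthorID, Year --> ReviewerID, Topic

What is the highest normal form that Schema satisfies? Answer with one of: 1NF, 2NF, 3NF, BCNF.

Candidate keys: {AuthorID, ReviewerID}, {ReviewerID, Score}, {Year}. Prime attributes: {AuthorID, ReviewerID, Score, Year}.
The left-hand side of every FD is a superkey, so BCNF is satisfied.

BCNF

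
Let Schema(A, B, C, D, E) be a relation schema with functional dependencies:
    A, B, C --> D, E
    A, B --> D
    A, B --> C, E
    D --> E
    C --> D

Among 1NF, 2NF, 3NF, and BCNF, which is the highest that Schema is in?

2NF

Candidate key: {A, B}. Prime attributes: {A, B}.
D --> E breaks BCNF: {D}⁺ = {D, E}, so {D} is not a superkey.
Because {E} is non-prime and the left side of D --> E is not a superkey, the relation is not in 3NF.
No non-prime attribute depends on a proper subset of any candidate key, so 2NF holds.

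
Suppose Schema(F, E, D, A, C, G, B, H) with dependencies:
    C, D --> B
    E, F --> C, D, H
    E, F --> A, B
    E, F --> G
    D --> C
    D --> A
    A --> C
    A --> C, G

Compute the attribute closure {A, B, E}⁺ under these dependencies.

Start with {A, B, E}.
A --> C applies; add {C} → now {A, B, C, E}.
A --> C, G applies; add {G} → now {A, B, C, E, G}.
No further FD applies.

{A, B, C, E, G}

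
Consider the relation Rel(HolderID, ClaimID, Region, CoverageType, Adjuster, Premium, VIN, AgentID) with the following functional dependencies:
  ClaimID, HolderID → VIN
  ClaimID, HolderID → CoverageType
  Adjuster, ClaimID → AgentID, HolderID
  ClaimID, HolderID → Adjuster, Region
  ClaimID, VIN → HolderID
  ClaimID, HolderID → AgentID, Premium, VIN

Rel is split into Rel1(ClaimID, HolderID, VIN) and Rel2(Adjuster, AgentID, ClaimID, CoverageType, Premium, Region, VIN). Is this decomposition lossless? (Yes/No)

Yes

Common attributes: {ClaimID, VIN}; their closure is {Adjuster, AgentID, ClaimID, CoverageType, HolderID, Premium, Region, VIN}.
Since Rel1 ⊆ {Adjuster, AgentID, ClaimID, CoverageType, HolderID, Premium, Region, VIN}, the intersection is a superkey of Rel1; the decomposition is lossless.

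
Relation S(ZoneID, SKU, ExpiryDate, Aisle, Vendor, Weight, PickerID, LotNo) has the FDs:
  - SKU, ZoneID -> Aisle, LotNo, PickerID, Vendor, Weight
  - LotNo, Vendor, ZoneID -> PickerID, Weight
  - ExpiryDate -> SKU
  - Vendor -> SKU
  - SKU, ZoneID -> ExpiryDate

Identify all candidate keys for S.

{ExpiryDate, ZoneID}, {SKU, ZoneID}, {Vendor, ZoneID}

Attributes never on any right-hand side: {ZoneID} — every candidate key must contain it.
{ExpiryDate, ZoneID}⁺ = {Aisle, ExpiryDate, LotNo, PickerID, SKU, Vendor, Weight, ZoneID} — all of the relation — so {ExpiryDate, ZoneID} is a candidate key.
{SKU, ZoneID}⁺ = {Aisle, ExpiryDate, LotNo, PickerID, SKU, Vendor, Weight, ZoneID} — all of the relation — so {SKU, ZoneID} is a candidate key.
{Vendor, ZoneID}⁺ = {Aisle, ExpiryDate, LotNo, PickerID, SKU, Vendor, Weight, ZoneID} — all of the relation — so {Vendor, ZoneID} is a candidate key.
No proper subset of any of these is a key, and no other minimal superkey exists.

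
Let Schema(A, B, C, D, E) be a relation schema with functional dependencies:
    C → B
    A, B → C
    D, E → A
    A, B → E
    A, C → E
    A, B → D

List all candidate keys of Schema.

{A, B}⁺ = {A, B, C, D, E} — all of the relation — so {A, B} is a candidate key.
{A, C}⁺ = {A, B, C, D, E} — all of the relation — so {A, C} is a candidate key.
{B, D, E}⁺ = {A, B, C, D, E} — all of the relation — so {B, D, E} is a candidate key.
{C, D, E}⁺ = {A, B, C, D, E} — all of the relation — so {C, D, E} is a candidate key.
Any other superkey properly contains one of these, so there are no further candidate keys.

{A, B}, {A, C}, {B, D, E}, {C, D, E}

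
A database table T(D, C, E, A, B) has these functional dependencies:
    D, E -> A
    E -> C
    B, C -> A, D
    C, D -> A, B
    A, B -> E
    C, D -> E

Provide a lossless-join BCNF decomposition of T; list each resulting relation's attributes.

{A, B, D, E}; {C, E}

Candidate keys of the original relation: {A, B}, {B, C}, {B, E}, {C, D}, {D, E}.
{A, B, C, D, E}: {E} determines {C, E} here but is not a superkey — split on E -> C, giving {C, E} and {A, B, D, E}.
{C, E}: every determinant is a superkey — BCNF.
{A, B, D, E}: every determinant is a superkey — BCNF.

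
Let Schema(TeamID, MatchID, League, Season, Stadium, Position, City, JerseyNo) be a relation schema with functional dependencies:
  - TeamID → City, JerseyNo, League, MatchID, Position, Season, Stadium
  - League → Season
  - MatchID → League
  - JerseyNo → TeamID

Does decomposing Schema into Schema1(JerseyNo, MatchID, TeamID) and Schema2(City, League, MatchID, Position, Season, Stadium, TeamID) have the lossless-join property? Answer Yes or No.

Common attributes: {MatchID, TeamID}; their closure is {City, JerseyNo, League, MatchID, Position, Season, Stadium, TeamID}.
Schema1 is contained in that closure, so Schema1 ∩ Schema2 → Schema1 holds and the join is lossless.

Yes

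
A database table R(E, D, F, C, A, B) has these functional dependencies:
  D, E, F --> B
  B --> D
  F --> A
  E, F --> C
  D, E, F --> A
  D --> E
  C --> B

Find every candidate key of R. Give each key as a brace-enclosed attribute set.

{F} never appears on the right of any FD, so every key must include it.
{B, F}⁺ = {A, B, C, D, E, F}, which is every attribute, so {B, F} is a candidate key.
{C, F}⁺ = {A, B, C, D, E, F}, which is every attribute, so {C, F} is a candidate key.
{D, F}⁺ = {A, B, C, D, E, F}, which is every attribute, so {D, F} is a candidate key.
{E, F}⁺ = {A, B, C, D, E, F}, which is every attribute, so {E, F} is a candidate key.
Any other superkey properly contains one of these, so there are no further candidate keys.

{B, F}, {C, F}, {D, F}, {E, F}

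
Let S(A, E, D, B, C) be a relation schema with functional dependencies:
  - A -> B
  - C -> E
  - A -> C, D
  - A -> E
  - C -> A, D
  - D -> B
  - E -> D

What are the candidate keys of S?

{A}, {C}

{A} is a candidate key since {A}⁺ = {A, B, C, D, E} covers every attribute.
{C} is a candidate key since {C}⁺ = {A, B, C, D, E} covers every attribute.
No proper subset of any of these is a key, and no other minimal superkey exists.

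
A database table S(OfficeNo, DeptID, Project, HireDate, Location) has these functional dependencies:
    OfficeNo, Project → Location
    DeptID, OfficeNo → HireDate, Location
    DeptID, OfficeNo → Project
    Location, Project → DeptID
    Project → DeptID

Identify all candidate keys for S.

No FD produces {OfficeNo}, so it must be in every candidate key.
{DeptID, OfficeNo}⁺ = {DeptID, HireDate, Location, OfficeNo, Project}, which is every attribute, so {DeptID, OfficeNo} is a candidate key.
{OfficeNo, Project}⁺ = {DeptID, HireDate, Location, OfficeNo, Project}, which is every attribute, so {OfficeNo, Project} is a candidate key.
These are minimal and exhaustive — every other superkey contains one of them.

{DeptID, OfficeNo}, {OfficeNo, Project}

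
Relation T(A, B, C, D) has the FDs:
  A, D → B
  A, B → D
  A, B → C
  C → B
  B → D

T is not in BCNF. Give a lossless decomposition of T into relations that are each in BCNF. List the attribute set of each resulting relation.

{A, C}; {B, C}; {B, D}

Candidate keys of the original relation: {A, B}, {A, C}, {A, D}.
In {A, B, C, D}, {C} is not a superkey ({C}⁺ restricted to this set is {B, C, D}), so split on C → B, D into {B, C, D} and {A, C}.
In {B, C, D}, {B} is not a superkey ({B}⁺ restricted to this set is {B, D}), so split on B → D into {B, D} and {B, C}.
{B, D} is in BCNF.
{B, C} is in BCNF.
{A, C} is in BCNF.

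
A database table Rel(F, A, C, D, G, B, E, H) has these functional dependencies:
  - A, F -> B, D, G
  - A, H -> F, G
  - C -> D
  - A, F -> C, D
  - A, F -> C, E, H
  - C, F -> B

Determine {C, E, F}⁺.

{B, C, D, E, F}

Start with {C, E, F}.
C -> D applies; add {D} → now {C, D, E, F}.
C, F -> B applies; add {B} → now {B, C, D, E, F}.
No further FD applies.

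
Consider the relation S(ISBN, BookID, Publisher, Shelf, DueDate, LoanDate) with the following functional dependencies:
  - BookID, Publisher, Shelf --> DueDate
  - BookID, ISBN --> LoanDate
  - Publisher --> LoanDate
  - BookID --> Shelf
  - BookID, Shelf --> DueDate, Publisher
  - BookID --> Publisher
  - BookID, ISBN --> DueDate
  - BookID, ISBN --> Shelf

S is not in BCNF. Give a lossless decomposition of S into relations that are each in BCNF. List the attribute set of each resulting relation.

{BookID, DueDate, Publisher, Shelf}; {BookID, ISBN}; {LoanDate, Publisher}

Candidate key of the original relation: {BookID, ISBN}.
{BookID, DueDate, ISBN, LoanDate, Publisher, Shelf}: {BookID, Publisher, Shelf} determines {BookID, DueDate, LoanDate, Publisher, Shelf} here but is not a superkey — split on BookID, Publisher, Shelf --> DueDate, LoanDate, giving {BookID, DueDate, LoanDate, Publisher, Shelf} and {BookID, ISBN, Publisher, Shelf}.
{BookID, DueDate, LoanDate, Publisher, Shelf}: {Publisher} determines {LoanDate, Publisher} here but is not a superkey — split on Publisher --> LoanDate, giving {LoanDate, Publisher} and {BookID, DueDate, Publisher, Shelf}.
{LoanDate, Publisher} has no BCNF violation.
{BookID, DueDate, Publisher, Shelf} has no BCNF violation.
{BookID, ISBN, Publisher, Shelf}: {BookID} determines {BookID, Publisher, Shelf} here but is not a superkey — split on BookID --> Publisher, Shelf, giving {BookID, Publisher, Shelf} and {BookID, ISBN}.
{BookID, Publisher, Shelf} has no BCNF violation.
{BookID, ISBN} has no BCNF violation.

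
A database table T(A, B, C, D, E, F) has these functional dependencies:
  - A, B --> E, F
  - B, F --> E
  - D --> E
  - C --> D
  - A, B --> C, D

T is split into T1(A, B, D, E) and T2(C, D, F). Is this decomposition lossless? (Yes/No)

T1 ∩ T2 = {D}; its closure under F is {D, E}.
Neither T1 nor T2 is contained in that closure, so the decomposition is lossy.

No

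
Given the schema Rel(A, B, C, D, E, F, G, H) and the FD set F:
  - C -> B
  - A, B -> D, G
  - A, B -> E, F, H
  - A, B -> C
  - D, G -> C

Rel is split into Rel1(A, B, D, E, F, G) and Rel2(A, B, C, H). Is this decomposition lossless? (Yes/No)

Yes

Common attributes: {A, B}; their closure is {A, B, C, D, E, F, G, H}.
Rel1 is contained in that closure, so Rel1 ∩ Rel2 -> Rel1 holds and the join is lossless.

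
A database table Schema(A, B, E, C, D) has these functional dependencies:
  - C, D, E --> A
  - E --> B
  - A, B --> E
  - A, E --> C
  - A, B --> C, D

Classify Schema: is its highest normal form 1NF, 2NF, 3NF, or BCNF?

Candidate keys: {A, B}, {A, E}, {C, D, E}. Prime attributes: {A, B, C, D, E}.
E --> B: {E}⁺ = {B, E}, which is not all of the attributes, so the left side is not a superkey — BCNF is violated.
Its right-hand attributes {B} are all prime, as are those of every other non-superkey FD — the relation is in 3NF.

3NF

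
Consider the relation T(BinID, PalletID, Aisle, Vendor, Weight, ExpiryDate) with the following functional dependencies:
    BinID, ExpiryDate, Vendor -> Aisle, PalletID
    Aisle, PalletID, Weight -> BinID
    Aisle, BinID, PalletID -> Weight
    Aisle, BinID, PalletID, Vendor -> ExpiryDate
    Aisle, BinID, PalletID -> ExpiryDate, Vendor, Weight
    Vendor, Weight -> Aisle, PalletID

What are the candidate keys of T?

{Vendor, Weight}⁺ = {Aisle, BinID, ExpiryDate, PalletID, Vendor, Weight} — all of the relation — so {Vendor, Weight} is a candidate key.
{Aisle, BinID, PalletID}⁺ = {Aisle, BinID, ExpiryDate, PalletID, Vendor, Weight} — all of the relation — so {Aisle, BinID, PalletID} is a candidate key.
{Aisle, PalletID, Weight}⁺ = {Aisle, BinID, ExpiryDate, PalletID, Vendor, Weight} — all of the relation — so {Aisle, PalletID, Weight} is a candidate key.
{BinID, ExpiryDate, Vendor}⁺ = {Aisle, BinID, ExpiryDate, PalletID, Vendor, Weight} — all of the relation — so {BinID, ExpiryDate, Vendor} is a candidate key.
These are minimal and exhaustive — every other superkey contains one of them.

{Aisle, BinID, PalletID}, {Aisle, PalletID, Weight}, {BinID, ExpiryDate, Vendor}, {Vendor, Weight}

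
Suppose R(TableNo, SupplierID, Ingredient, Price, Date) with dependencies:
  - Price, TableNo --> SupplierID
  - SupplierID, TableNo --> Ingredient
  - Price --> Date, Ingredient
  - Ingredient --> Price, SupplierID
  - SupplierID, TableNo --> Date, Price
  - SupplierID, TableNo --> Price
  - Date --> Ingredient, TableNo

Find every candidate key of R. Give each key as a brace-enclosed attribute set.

{Date}, {Ingredient}, {Price}, {SupplierID, TableNo}

{Date}⁺ = {Date, Ingredient, Price, SupplierID, TableNo}, which is every attribute, so {Date} is a candidate key.
{Ingredient}⁺ = {Date, Ingredient, Price, SupplierID, TableNo}, which is every attribute, so {Ingredient} is a candidate key.
{Price}⁺ = {Date, Ingredient, Price, SupplierID, TableNo}, which is every attribute, so {Price} is a candidate key.
{SupplierID, TableNo}⁺ = {Date, Ingredient, Price, SupplierID, TableNo}, which is every attribute, so {SupplierID, TableNo} is a candidate key.
These are minimal and exhaustive — every other superkey contains one of them.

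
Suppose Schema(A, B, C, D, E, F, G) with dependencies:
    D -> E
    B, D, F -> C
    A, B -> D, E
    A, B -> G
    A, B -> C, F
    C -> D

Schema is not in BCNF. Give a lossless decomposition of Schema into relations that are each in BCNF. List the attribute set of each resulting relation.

Candidate key of the original relation: {A, B}.
Within {A, B, C, D, E, F, G}: {D}⁺ ∩ {A, B, C, D, E, F, G} = {D, E}, not the whole set, so D -> E violates BCNF; decompose into {D, E} and {A, B, C, D, F, G}.
{D, E}: every determinant is a superkey — BCNF.
Within {A, B, C, D, F, G}: {B, D, F}⁺ ∩ {A, B, C, D, F, G} = {B, C, D, F}, not the whole set, so B, D, F -> C violates BCNF; decompose into {B, C, D, F} and {A, B, D, F, G}.
Within {B, C, D, F}: {C}⁺ ∩ {B, C, D, F} = {C, D}, not the whole set, so C -> D violates BCNF; decompose into {C, D} and {B, C, F}.
{C, D}: every determinant is a superkey — BCNF.
{B, C, F}: every determinant is a superkey — BCNF.
{A, B, D, F, G}: every determinant is a superkey — BCNF.

{A, B, D, F, G}; {B, C, F}; {C, D}; {D, E}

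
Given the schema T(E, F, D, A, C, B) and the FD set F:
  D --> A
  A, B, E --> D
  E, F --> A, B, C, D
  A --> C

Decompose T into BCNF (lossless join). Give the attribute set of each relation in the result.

{A, C}; {A, D}; {B, D, E, F}

Candidate key of the original relation: {E, F}.
Within {A, B, C, D, E, F}: {D}⁺ ∩ {A, B, C, D, E, F} = {A, C, D}, not the whole set, so D --> A, C violates BCNF; decompose into {A, C, D} and {B, D, E, F}.
Within {A, C, D}: {A}⁺ ∩ {A, C, D} = {A, C}, not the whole set, so A --> C violates BCNF; decompose into {A, C} and {A, D}.
{A, C} has no BCNF violation.
{A, D} has no BCNF violation.
{B, D, E, F} has no BCNF violation.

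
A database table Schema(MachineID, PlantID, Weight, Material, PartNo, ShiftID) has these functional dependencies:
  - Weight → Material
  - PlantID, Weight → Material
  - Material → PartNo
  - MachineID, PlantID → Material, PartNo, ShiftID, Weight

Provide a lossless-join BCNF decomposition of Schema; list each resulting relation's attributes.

{MachineID, PlantID, ShiftID, Weight}; {Material, PartNo}; {Material, Weight}

Candidate key of the original relation: {MachineID, PlantID}.
Within {MachineID, Material, PartNo, PlantID, ShiftID, Weight}: {Weight}⁺ ∩ {MachineID, Material, PartNo, PlantID, ShiftID, Weight} = {Material, PartNo, Weight}, not the whole set, so Weight → Material, PartNo violates BCNF; decompose into {Material, PartNo, Weight} and {MachineID, PlantID, ShiftID, Weight}.
Within {Material, PartNo, Weight}: {Material}⁺ ∩ {Material, PartNo, Weight} = {Material, PartNo}, not the whole set, so Material → PartNo violates BCNF; decompose into {Material, PartNo} and {Material, Weight}.
{Material, PartNo}: every determinant is a superkey — BCNF.
{Material, Weight}: every determinant is a superkey — BCNF.
{MachineID, PlantID, ShiftID, Weight}: every determinant is a superkey — BCNF.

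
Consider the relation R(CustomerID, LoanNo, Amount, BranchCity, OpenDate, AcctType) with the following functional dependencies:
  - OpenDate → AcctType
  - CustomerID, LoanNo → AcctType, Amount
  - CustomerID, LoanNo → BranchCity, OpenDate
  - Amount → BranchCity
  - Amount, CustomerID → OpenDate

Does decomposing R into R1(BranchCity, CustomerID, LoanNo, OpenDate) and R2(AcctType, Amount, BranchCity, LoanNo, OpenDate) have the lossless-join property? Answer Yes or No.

No

Common attributes: {BranchCity, LoanNo, OpenDate}; their closure is {AcctType, BranchCity, LoanNo, OpenDate}.
The closure covers neither R1 nor R2 entirely; the join is not lossless.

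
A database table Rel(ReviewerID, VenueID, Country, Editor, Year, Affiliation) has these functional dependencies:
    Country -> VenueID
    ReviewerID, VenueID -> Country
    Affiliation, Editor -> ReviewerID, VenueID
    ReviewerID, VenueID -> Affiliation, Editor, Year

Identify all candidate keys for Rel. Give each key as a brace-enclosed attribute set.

{Affiliation, Editor}, {Country, ReviewerID}, {ReviewerID, VenueID}

Closure of {Affiliation, Editor} is {Affiliation, Country, Editor, ReviewerID, VenueID, Year}, the whole schema; {Affiliation, Editor} is a candidate key.
Closure of {Country, ReviewerID} is {Affiliation, Country, Editor, ReviewerID, VenueID, Year}, the whole schema; {Country, ReviewerID} is a candidate key.
Closure of {ReviewerID, VenueID} is {Affiliation, Country, Editor, ReviewerID, VenueID, Year}, the whole schema; {ReviewerID, VenueID} is a candidate key.
These are minimal and exhaustive — every other superkey contains one of them.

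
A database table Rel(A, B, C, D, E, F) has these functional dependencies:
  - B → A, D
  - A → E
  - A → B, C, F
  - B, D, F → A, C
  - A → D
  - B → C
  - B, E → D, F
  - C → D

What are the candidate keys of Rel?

{A}, {B}

{A}⁺ = {A, B, C, D, E, F} — all of the relation — so {A} is a candidate key.
{B}⁺ = {A, B, C, D, E, F} — all of the relation — so {B} is a candidate key.
These are minimal and exhaustive — every other superkey contains one of them.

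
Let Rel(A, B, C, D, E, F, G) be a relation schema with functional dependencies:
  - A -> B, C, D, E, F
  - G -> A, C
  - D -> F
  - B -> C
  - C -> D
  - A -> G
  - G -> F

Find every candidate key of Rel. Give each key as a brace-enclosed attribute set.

{A}, {G}

Closure of {A} is {A, B, C, D, E, F, G}, the whole schema; {A} is a candidate key.
Closure of {G} is {A, B, C, D, E, F, G}, the whole schema; {G} is a candidate key.
Any other superkey properly contains one of these, so there are no further candidate keys.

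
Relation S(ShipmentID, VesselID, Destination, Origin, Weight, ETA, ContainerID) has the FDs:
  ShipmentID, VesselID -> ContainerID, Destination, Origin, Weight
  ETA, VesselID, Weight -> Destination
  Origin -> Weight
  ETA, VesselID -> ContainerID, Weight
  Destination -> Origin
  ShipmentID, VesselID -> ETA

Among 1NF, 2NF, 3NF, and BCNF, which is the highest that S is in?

Candidate key: {ShipmentID, VesselID}. Prime attributes: {ShipmentID, VesselID}.
ETA, VesselID, Weight -> Destination: {ETA, VesselID, Weight}⁺ = {ContainerID, Destination, ETA, Origin, VesselID, Weight}, which is not all of the attributes, so the left side is not a superkey — BCNF is violated.
Because {Destination} is non-prime and the left side of ETA, VesselID, Weight -> Destination is not a superkey, the relation is not in 3NF.
Checking every proper subset of each key, none determines a non-prime attribute — 2NF is satisfied.

2NF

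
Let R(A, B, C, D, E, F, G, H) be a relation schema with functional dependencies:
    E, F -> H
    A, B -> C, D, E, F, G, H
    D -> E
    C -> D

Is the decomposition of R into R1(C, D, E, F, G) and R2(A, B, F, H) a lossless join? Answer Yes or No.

No

R1 ∩ R2 = {F}; its closure under F is {F}.
R1 ⊄ {F} and R2 ⊄ {F}, so the split is lossy.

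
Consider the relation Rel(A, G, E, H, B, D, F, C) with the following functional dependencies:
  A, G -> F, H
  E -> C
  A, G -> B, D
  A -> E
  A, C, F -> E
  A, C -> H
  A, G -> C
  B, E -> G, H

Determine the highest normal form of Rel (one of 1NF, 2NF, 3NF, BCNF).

Candidate keys: {A, B}, {A, G}. Prime attributes: {A, B, G}.
For E -> C we have {E}⁺ = {C, E}; {E} is not a superkey, so BCNF fails.
Because {C} is non-prime and the left side of E -> C is not a superkey, the relation is not in 3NF.
{A} is a proper subset of the key {A, B}, and {A}⁺ contains the non-prime attributes {C, E, H} — a partial dependency, so 2NF is violated.

1NF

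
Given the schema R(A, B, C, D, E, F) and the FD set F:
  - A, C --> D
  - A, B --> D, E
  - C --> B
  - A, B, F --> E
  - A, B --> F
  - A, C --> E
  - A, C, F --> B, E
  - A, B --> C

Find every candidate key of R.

No FD produces {A}, so it must be in every candidate key.
{A, B}⁺ = {A, B, C, D, E, F} — all of the relation — so {A, B} is a candidate key.
{A, C}⁺ = {A, B, C, D, E, F} — all of the relation — so {A, C} is a candidate key.
These are minimal and exhaustive — every other superkey contains one of them.

{A, B}, {A, C}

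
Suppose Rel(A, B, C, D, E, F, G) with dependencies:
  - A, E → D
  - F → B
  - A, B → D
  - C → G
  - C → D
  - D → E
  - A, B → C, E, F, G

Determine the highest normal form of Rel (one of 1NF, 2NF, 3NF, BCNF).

2NF

Candidate keys: {A, B}, {A, F}. Prime attributes: {A, B, F}.
For A, E → D we have {A, E}⁺ = {A, D, E}; {A, E} is not a superkey, so BCNF fails.
Because {D} is non-prime and the left side of A, E → D is not a superkey, the relation is not in 3NF.
Checking every proper subset of each key, none determines a non-prime attribute — 2NF is satisfied.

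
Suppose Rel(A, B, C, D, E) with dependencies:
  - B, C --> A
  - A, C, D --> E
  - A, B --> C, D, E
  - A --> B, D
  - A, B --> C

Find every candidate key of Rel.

{A}⁺ = {A, B, C, D, E} — all of the relation — so {A} is a candidate key.
{B, C}⁺ = {A, B, C, D, E} — all of the relation — so {B, C} is a candidate key.
Any other superkey properly contains one of these, so there are no further candidate keys.

{A}, {B, C}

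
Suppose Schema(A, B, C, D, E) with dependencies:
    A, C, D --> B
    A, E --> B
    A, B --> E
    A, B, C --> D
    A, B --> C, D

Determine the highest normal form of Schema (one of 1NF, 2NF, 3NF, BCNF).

BCNF

Candidate keys: {A, B}, {A, C, D}, {A, E}. Prime attributes: {A, B, C, D, E}.
Each dependency's left side is a superkey — BCNF holds.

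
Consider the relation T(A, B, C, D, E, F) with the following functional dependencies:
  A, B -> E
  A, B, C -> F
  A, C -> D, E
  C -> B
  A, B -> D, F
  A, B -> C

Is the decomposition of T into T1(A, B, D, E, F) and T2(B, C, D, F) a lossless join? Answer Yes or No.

Common attributes: {B, D, F}; their closure is {B, D, F}.
T1 ⊄ {B, D, F} and T2 ⊄ {B, D, F}, so the split is lossy.

No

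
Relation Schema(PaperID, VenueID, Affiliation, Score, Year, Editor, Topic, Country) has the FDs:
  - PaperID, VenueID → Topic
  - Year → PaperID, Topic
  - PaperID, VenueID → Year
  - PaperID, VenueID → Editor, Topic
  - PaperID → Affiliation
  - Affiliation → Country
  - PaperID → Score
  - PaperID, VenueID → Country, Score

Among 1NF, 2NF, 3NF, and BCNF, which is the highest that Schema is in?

1NF

Candidate keys: {PaperID, VenueID}, {VenueID, Year}. Prime attributes: {PaperID, VenueID, Year}.
For Year → PaperID, Topic we have {Year}⁺ = {Affiliation, Country, PaperID, Score, Topic, Year}; {Year} is not a superkey, so BCNF fails.
Year → PaperID, Topic has non-prime {Topic} on the right and a non-superkey on the left, so 3NF fails.
The proper key subset {PaperID} of {PaperID, VenueID} determines non-prime {Affiliation, Country, Score}, so the relation is not even in 2NF.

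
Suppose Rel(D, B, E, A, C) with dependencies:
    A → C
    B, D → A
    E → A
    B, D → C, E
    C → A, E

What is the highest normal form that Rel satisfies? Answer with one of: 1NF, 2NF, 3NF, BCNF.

Candidate key: {B, D}. Prime attributes: {B, D}.
For A → C we have {A}⁺ = {A, C, E}; {A} is not a superkey, so BCNF fails.
Because {C} is non-prime and the left side of A → C is not a superkey, the relation is not in 3NF.
No non-prime attribute depends on a proper subset of any candidate key, so 2NF holds.

2NF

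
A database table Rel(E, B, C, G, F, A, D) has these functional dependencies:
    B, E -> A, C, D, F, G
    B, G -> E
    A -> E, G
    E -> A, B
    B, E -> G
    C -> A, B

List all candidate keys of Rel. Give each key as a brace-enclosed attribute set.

{A}, {B, G}, {C}, {E}

{A}⁺ = {A, B, C, D, E, F, G}, which is every attribute, so {A} is a candidate key.
{C}⁺ = {A, B, C, D, E, F, G}, which is every attribute, so {C} is a candidate key.
{E}⁺ = {A, B, C, D, E, F, G}, which is every attribute, so {E} is a candidate key.
{B, G}⁺ = {A, B, C, D, E, F, G}, which is every attribute, so {B, G} is a candidate key.
No proper subset of any of these is a key, and no other minimal superkey exists.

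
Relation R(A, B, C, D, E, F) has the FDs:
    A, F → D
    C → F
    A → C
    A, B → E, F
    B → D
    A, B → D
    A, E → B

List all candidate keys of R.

{A, B}, {A, E}

No FD produces {A}, so it must be in every candidate key.
{A, B} is a candidate key since {A, B}⁺ = {A, B, C, D, E, F} covers every attribute.
{A, E} is a candidate key since {A, E}⁺ = {A, B, C, D, E, F} covers every attribute.
These are minimal and exhaustive — every other superkey contains one of them.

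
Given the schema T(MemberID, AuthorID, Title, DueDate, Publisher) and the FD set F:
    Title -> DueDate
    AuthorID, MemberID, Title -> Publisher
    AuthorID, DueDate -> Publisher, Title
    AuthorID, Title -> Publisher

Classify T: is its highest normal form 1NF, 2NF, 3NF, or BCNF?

1NF

Candidate keys: {AuthorID, DueDate, MemberID}, {AuthorID, MemberID, Title}. Prime attributes: {AuthorID, DueDate, MemberID, Title}.
Title -> DueDate breaks BCNF: {Title}⁺ = {DueDate, Title}, so {Title} is not a superkey.
AuthorID, DueDate -> Publisher, Title has non-prime {Publisher} on the right and a non-superkey on the left, so 3NF fails.
Since {AuthorID, DueDate} ⊂ {AuthorID, DueDate, MemberID} and {AuthorID, DueDate}⁺ ⊇ {Publisher} with {Publisher} non-prime, there is a partial dependency; 2NF fails.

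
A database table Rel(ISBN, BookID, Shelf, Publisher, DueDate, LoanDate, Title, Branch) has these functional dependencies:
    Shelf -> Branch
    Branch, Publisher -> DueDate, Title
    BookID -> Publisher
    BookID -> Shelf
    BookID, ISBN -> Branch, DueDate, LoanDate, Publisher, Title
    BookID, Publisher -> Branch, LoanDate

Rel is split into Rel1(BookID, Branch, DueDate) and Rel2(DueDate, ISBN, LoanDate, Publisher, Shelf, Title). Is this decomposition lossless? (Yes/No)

No

The shared attributes are {DueDate} and {DueDate}⁺ = {DueDate}.
The closure covers neither Rel1 nor Rel2 entirely; the join is not lossless.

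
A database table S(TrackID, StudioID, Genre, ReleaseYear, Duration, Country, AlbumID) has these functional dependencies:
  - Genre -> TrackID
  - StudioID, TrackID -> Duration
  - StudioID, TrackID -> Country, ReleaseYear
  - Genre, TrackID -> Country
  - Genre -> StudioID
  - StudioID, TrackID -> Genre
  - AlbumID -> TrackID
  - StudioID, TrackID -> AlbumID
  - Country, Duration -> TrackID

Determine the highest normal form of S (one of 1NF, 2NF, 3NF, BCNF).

3NF

Candidate keys: {AlbumID, StudioID}, {Country, Duration, StudioID}, {Genre}, {StudioID, TrackID}. Prime attributes: {AlbumID, Country, Duration, Genre, StudioID, TrackID}.
AlbumID -> TrackID: {AlbumID}⁺ = {AlbumID, TrackID}, which is not all of the attributes, so the left side is not a superkey — BCNF is violated.
But every attribute on its right side ({TrackID}) is prime, and the same holds for every other non-superkey FD, so 3NF still holds.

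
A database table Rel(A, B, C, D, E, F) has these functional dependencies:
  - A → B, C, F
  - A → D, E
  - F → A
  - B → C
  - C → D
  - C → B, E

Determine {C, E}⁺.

Start with {C, E}.
C → D applies; add {D} → now {C, D, E}.
C → B, E applies; add {B} → now {B, C, D, E}.
No further FD applies.

{B, C, D, E}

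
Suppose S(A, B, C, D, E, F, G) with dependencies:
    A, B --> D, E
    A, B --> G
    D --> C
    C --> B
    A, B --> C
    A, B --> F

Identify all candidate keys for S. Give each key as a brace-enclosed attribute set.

{A, B}, {A, C}, {A, D}

{A} never appears on the right of any FD, so every key must include it.
{A, B}⁺ = {A, B, C, D, E, F, G}, which is every attribute, so {A, B} is a candidate key.
{A, C}⁺ = {A, B, C, D, E, F, G}, which is every attribute, so {A, C} is a candidate key.
{A, D}⁺ = {A, B, C, D, E, F, G}, which is every attribute, so {A, D} is a candidate key.
No proper subset of any of these is a key, and no other minimal superkey exists.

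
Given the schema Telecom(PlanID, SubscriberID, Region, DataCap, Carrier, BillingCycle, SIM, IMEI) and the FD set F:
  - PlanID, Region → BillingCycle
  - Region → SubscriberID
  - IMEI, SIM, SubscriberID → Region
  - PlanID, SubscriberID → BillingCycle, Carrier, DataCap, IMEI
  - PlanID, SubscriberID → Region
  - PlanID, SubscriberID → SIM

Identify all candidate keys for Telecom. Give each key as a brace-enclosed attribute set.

No FD produces {PlanID}, so it must be in every candidate key.
{PlanID, Region} is a candidate key since {PlanID, Region}⁺ = {BillingCycle, Carrier, DataCap, IMEI, PlanID, Region, SIM, SubscriberID} covers every attribute.
{PlanID, SubscriberID} is a candidate key since {PlanID, SubscriberID}⁺ = {BillingCycle, Carrier, DataCap, IMEI, PlanID, Region, SIM, SubscriberID} covers every attribute.
Any other superkey properly contains one of these, so there are no further candidate keys.

{PlanID, Region}, {PlanID, SubscriberID}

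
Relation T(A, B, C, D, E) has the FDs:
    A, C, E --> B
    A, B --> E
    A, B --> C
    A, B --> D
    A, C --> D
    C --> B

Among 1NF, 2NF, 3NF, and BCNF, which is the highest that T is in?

3NF

Candidate keys: {A, B}, {A, C}. Prime attributes: {A, B, C}.
C --> B: {C}⁺ = {B, C}, which is not all of the attributes, so the left side is not a superkey — BCNF is violated.
But every attribute on its right side ({B}) is prime, and the same holds for every other non-superkey FD, so 3NF still holds.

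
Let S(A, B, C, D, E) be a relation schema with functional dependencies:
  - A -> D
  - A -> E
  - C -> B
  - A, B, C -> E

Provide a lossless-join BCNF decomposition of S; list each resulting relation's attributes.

Candidate key of the original relation: {A, C}.
In {A, B, C, D, E}, {A} is not a superkey ({A}⁺ restricted to this set is {A, D, E}), so split on A -> D, E into {A, D, E} and {A, B, C}.
{A, D, E} has no BCNF violation.
In {A, B, C}, {C} is not a superkey ({C}⁺ restricted to this set is {B, C}), so split on C -> B into {B, C} and {A, C}.
{B, C} has no BCNF violation.
{A, C} has no BCNF violation.

{A, C}; {A, D, E}; {B, C}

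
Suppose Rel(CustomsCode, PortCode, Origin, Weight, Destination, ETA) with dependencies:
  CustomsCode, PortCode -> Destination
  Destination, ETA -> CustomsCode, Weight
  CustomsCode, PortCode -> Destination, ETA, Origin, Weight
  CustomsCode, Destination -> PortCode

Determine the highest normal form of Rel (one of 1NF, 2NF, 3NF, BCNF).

Candidate keys: {CustomsCode, Destination}, {CustomsCode, PortCode}, {Destination, ETA}. Prime attributes: {CustomsCode, Destination, ETA, PortCode}.
The left-hand side of every FD is a superkey, so BCNF is satisfied.

BCNF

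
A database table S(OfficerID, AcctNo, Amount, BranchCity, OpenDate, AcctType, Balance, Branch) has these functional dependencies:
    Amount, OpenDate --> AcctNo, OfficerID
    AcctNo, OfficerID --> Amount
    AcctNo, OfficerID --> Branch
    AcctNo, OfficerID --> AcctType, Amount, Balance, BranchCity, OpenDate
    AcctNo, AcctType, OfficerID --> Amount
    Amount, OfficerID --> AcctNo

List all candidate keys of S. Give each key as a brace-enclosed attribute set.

{AcctNo, OfficerID}, {Amount, OfficerID}, {Amount, OpenDate}

{AcctNo, OfficerID}⁺ = {AcctNo, AcctType, Amount, Balance, Branch, BranchCity, OfficerID, OpenDate} — all of the relation — so {AcctNo, OfficerID} is a candidate key.
{Amount, OfficerID}⁺ = {AcctNo, AcctType, Amount, Balance, Branch, BranchCity, OfficerID, OpenDate} — all of the relation — so {Amount, OfficerID} is a candidate key.
{Amount, OpenDate}⁺ = {AcctNo, AcctType, Amount, Balance, Branch, BranchCity, OfficerID, OpenDate} — all of the relation — so {Amount, OpenDate} is a candidate key.
No proper subset of any of these is a key, and no other minimal superkey exists.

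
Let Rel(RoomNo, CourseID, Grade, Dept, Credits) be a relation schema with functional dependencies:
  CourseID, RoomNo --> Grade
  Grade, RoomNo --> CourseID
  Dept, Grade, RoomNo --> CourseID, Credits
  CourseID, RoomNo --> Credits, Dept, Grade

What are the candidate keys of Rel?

Attributes never on any right-hand side: {RoomNo} — every candidate key must contain it.
{CourseID, RoomNo} is a candidate key since {CourseID, RoomNo}⁺ = {CourseID, Credits, Dept, Grade, RoomNo} covers every attribute.
{Grade, RoomNo} is a candidate key since {Grade, RoomNo}⁺ = {CourseID, Credits, Dept, Grade, RoomNo} covers every attribute.
No proper subset of any of these is a key, and no other minimal superkey exists.

{CourseID, RoomNo}, {Grade, RoomNo}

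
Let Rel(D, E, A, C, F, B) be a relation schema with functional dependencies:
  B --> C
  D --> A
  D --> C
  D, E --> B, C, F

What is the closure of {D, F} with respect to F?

Start with {D, F}.
D --> A applies; add {A} → now {A, D, F}.
D --> C applies; add {C} → now {A, C, D, F}.
No further FD applies.

{A, C, D, F}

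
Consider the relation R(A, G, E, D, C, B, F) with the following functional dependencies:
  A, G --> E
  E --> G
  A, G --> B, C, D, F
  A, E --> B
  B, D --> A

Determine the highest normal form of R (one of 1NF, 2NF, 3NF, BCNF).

Candidate keys: {A, E}, {A, G}, {B, D, E}, {B, D, G}. Prime attributes: {A, B, D, E, G}.
E --> G: {E}⁺ = {E, G}, which is not all of the attributes, so the left side is not a superkey — BCNF is violated.
Its right-hand attributes {G} are all prime, as are those of every other non-superkey FD — the relation is in 3NF.

3NF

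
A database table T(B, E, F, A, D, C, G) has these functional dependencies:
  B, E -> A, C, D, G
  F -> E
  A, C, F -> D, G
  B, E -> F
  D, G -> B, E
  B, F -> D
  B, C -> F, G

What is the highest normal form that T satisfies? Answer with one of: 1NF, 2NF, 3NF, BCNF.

Candidate keys: {A, C, F}, {B, C}, {B, E}, {B, F}, {D, G}. Prime attributes: {A, B, C, D, E, F, G}.
For F -> E we have {F}⁺ = {E, F}; {F} is not a superkey, so BCNF fails.
Since {E} ⊆ prime attributes and every other non-superkey FD also has a prime right side, the schema is in 3NF.

3NF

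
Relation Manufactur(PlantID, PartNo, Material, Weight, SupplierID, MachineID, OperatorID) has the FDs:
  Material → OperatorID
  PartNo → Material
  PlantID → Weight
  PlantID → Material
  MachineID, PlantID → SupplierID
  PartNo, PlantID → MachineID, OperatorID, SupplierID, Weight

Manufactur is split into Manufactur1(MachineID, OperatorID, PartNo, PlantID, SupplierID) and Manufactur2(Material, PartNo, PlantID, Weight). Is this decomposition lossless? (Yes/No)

Yes

Common attributes: {PartNo, PlantID}; their closure is {MachineID, Material, OperatorID, PartNo, PlantID, SupplierID, Weight}.
This includes all of Manufactur1, so the common attributes are a superkey of Manufactur1 — the join is lossless.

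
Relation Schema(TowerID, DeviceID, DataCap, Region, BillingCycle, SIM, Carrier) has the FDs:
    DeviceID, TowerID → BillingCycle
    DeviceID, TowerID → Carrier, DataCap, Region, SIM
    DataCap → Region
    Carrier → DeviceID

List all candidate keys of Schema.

{Carrier, TowerID}, {DeviceID, TowerID}

No FD produces {TowerID}, so it must be in every candidate key.
Closure of {Carrier, TowerID} is {BillingCycle, Carrier, DataCap, DeviceID, Region, SIM, TowerID}, the whole schema; {Carrier, TowerID} is a candidate key.
Closure of {DeviceID, TowerID} is {BillingCycle, Carrier, DataCap, DeviceID, Region, SIM, TowerID}, the whole schema; {DeviceID, TowerID} is a candidate key.
No proper subset of any of these is a key, and no other minimal superkey exists.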